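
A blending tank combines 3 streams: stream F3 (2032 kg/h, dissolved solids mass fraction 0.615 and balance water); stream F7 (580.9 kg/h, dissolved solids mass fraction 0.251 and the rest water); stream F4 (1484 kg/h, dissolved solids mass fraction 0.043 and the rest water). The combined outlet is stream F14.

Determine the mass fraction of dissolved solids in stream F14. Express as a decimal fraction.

Total flow out = 2032 + 580.9 + 1484 = 4096.9 kg/h.
dissolved solids in = 2032×0.615 + 580.9×0.251 + 1484×0.043 = 1459.3 kg/h.
dissolved solids mass fraction in F14 = 1459.3/4096.9 = 0.356.

0.356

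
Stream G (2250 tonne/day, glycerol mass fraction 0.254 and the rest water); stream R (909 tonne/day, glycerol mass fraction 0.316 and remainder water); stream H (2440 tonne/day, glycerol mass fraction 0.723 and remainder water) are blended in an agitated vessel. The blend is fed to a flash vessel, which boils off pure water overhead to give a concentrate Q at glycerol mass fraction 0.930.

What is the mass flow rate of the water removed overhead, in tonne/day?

glycerol entering = 2250×0.254 + 909×0.316 + 2440×0.723 = 2622.9 tonne/day.
All glycerol reports to Q, so Q = 2622.9/0.930 = 2820.3 tonne/day.
Total feed = 5599 tonne/day; overhead = 5599 − 2820.3 = 2778.7 tonne/day.

2779 tonne/day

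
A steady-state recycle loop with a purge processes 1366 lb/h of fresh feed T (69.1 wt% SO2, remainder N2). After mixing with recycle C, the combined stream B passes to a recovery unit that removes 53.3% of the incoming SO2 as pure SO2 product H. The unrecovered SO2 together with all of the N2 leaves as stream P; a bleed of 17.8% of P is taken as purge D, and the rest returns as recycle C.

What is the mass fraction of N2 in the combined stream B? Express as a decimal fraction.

0.6075

N2 enters only via T and leaves only via the purge: 1366×0.309 = 0.178×(N2 in P), and the recovery unit passes all N2, so N2 in B = N2 in P = 2371.3 lb/h.
SO2 in B: m_A = 1366×0.691 + (1−0.178)·(1−0.533)·m_A, so m_A = 943.91/0.6161 = 1532 lb/h.
B = 1532 + 2371.3 = 3903.3 lb/h.
N2 fraction in B = 2371.3/3903.3 = 0.6075.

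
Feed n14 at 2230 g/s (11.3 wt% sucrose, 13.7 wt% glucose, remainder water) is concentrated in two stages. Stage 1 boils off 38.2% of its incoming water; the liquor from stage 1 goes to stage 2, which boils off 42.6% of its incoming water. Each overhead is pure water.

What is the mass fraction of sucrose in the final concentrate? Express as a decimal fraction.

water in feed = 2230×0.750 = 1672.5 g/s.
After stage 1: water left = (1−0.382)×1672.5 = 1033.6; stream total = 1591.1 g/s.
After stage 2: water left = (1−0.426)×1033.6 = 593.29; final concentrate = 1150.8 g/s.
sucrose fraction = 251.99/1150.8 = 0.2190.

0.2190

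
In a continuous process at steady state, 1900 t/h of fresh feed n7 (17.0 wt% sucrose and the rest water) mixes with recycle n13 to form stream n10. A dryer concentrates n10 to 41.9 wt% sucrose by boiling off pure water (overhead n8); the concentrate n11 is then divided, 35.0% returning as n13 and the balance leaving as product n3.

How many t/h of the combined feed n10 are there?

2315 t/h

Overall sucrose balance (none leaves overhead): sucrose in fresh feed = sucrose in product, i.e. 1900×0.170 = (1−0.350)·n11·0.419.
n11 = 323/(0.419×0.650) = 1186 t/h.
Recycle n13 = 0.350×1186 = 415.09 t/h.
Combined feed n10 = 1900 + 415.09 = 2315.1 t/h.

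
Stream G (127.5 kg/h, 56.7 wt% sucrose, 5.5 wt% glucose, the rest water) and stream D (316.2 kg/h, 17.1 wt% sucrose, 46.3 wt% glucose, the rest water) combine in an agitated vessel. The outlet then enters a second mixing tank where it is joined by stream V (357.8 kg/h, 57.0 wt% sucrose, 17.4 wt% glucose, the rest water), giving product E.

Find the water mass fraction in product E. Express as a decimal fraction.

Overall, product flow = 801.5 kg/h.
water in = 127.5×0.378 + 316.2×0.366 + 357.8×0.256 = 255.52 kg/h.
water fraction in E = 0.319.

0.319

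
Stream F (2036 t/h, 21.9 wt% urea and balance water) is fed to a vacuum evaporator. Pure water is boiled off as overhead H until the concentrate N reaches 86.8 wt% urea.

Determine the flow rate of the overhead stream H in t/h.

1522 t/h

urea is conserved: 2036×0.219 = 445.88 t/h all reports to the concentrate.
Concentrate = 445.88/(target fraction) = 513.69 t/h.
Overhead = 2036 − 513.69 = 1522.3 t/h.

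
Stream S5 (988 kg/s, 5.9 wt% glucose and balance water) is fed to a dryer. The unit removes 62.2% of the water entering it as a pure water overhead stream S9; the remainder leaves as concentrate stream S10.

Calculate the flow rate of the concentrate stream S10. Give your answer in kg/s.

409.7 kg/s

water entering = 988×0.941 = 929.71 kg/s; overhead removed = 0.622×929.71 = 578.28 kg/s.
Concentrate = 988 − 578.28 = 409.72 kg/s.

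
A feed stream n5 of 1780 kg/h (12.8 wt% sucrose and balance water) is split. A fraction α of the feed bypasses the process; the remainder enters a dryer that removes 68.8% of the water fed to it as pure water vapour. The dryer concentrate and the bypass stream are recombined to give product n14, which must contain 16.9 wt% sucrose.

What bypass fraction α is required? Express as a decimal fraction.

0.596

All 1780×0.128 = 227.84 kg/h of sucrose reaches n14, so n14 = 227.84/0.169 = 1348.2 kg/h and vapour = 431.83 kg/h.
The evaporator receives (1−α)·1780 of feed at 0.872 water and removes 0.688 of that water:
0.688×0.872×(1−α)×1780 = 431.83
(1−α) = 431.83/1067.9 = 0.4044;  α = 0.5956.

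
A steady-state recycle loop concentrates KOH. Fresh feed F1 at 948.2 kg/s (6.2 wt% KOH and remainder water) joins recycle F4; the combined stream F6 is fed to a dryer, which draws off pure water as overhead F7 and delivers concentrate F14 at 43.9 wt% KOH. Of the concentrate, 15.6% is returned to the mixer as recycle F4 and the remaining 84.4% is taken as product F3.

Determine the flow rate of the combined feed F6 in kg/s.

Overall KOH balance (none leaves overhead): KOH in fresh feed = KOH in product, i.e. 948.2×0.062 = (1−0.156)·F14·0.439.
F14 = 58.788/(0.439×0.844) = 158.67 kg/s.
Recycle F4 = 0.156×158.67 = 24.752 kg/s.
Combined feed F6 = 948.2 + 24.752 = 972.95 kg/s.

973 kg/s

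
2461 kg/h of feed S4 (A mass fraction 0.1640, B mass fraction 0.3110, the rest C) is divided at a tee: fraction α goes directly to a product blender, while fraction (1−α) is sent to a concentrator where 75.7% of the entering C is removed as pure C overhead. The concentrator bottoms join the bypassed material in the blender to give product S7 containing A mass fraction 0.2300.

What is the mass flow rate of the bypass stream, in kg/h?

684.1 kg/h

All 2461×0.164 = 403.6 kg/h of A reaches S7, so S7 = 403.6/0.230 = 1754.8 kg/h and vapour = 706.2 kg/h.
The evaporator receives (1−α)·2461 of feed at 0.525 C and removes 0.757 of that C:
0.757×0.525×(1−α)×2461 = 706.2
(1−α) = 706.2/978.06 = 0.7220;  α = 0.2780.
Bypass flow = 0.2780×2461 = 684.06 kg/h.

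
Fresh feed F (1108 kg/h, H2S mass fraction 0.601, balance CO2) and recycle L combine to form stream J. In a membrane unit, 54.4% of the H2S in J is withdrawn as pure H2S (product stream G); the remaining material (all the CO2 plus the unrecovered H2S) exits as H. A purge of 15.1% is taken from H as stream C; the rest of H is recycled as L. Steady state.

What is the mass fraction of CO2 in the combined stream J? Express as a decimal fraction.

CO2 enters only via F and leaves only via the purge: 1108×0.399 = 0.151×(CO2 in H), and the membrane unit passes all CO2, so CO2 in J = CO2 in H = 2927.8 kg/h.
H2S in J: m_A = 1108×0.601 + (1−0.151)·(1−0.544)·m_A, so m_A = 665.91/0.6129 = 1086.6 kg/h.
J = 1086.6 + 2927.8 = 4014.3 kg/h.
CO2 fraction in J = 2927.8/4014.3 = 0.729.

0.729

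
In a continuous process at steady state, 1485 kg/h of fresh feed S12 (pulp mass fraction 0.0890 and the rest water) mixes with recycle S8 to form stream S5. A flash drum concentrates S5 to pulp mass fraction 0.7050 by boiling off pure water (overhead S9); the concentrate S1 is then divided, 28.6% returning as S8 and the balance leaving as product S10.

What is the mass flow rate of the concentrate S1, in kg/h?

262.6 kg/h

Overall pulp balance (none leaves overhead): pulp in fresh feed = pulp in product, i.e. 1485×0.089 = (1−0.286)·S1·0.705.
S1 = 132.16/(0.705×0.714) = 262.56 kg/h.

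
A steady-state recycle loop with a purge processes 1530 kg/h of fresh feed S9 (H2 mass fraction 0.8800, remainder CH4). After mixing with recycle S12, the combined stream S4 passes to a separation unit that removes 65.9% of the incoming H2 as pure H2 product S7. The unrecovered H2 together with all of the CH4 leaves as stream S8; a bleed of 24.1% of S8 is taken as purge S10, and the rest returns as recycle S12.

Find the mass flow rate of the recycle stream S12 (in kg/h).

CH4 enters only via S9 and leaves only via the purge: 1530×0.120 = 0.241×(CH4 in S8), and the separation unit passes all CH4, so CH4 in S4 = CH4 in S8 = 761.83 kg/h.
H2 in S4: m_A = 1530×0.880 + (1−0.241)·(1−0.659)·m_A, so m_A = 1346.4/0.7412 = 1816.6 kg/h.
S8 = (1−0.659)×1816.6 + 761.83 = 1381.3 kg/h.
Recycle S12 = (1−0.241)×1381.3 = 1048.4 kg/h.

1048 kg/h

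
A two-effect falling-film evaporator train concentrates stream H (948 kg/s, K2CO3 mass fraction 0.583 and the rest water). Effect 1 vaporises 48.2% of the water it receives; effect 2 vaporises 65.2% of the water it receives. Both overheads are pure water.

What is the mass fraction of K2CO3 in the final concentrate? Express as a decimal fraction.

0.886

water in feed = 948×0.417 = 395.32 kg/s.
After stage 1: water left = (1−0.482)×395.32 = 204.77; stream total = 757.46 kg/s.
After stage 2: water left = (1−0.652)×204.77 = 71.261; final concentrate = 623.95 kg/s.
K2CO3 fraction = 552.68/623.95 = 0.886.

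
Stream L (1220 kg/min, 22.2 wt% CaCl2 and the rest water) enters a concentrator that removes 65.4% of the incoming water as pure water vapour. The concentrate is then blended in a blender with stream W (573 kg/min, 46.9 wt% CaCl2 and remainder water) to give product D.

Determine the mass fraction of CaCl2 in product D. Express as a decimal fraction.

Vapour removed = 0.654×0.778×1220 = 620.75 kg/min; concentrate = 599.25 kg/min.
CaCl2 reaching the mixer = 270.84 (from concentrate) + 573×0.469 = 539.58 kg/min.
Product flow = 599.25 + 573 = 1172.2 kg/min; CaCl2 fraction = 0.460.

0.460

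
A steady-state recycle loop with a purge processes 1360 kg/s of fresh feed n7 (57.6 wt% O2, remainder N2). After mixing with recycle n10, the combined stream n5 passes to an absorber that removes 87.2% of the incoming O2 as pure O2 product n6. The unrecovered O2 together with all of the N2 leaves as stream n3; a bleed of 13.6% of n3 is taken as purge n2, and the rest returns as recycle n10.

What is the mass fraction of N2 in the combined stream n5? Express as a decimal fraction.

N2 enters only via n7 and leaves only via the purge: 1360×0.424 = 0.136×(N2 in n3), and the absorber passes all N2, so N2 in n5 = N2 in n3 = 4240 kg/s.
O2 in n5: m_A = 1360×0.576 + (1−0.136)·(1−0.872)·m_A, so m_A = 783.36/0.8894 = 880.77 kg/s.
n5 = 880.77 + 4240 = 5120.8 kg/s.
N2 fraction in n5 = 4240/5120.8 = 0.828.

0.828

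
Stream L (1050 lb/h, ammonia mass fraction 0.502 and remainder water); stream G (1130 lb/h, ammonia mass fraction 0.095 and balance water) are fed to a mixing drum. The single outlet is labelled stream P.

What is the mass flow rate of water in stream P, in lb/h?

water out = water in = 1050×0.498 + 1130×0.905 = 1545.5 lb/h.

1546 lb/h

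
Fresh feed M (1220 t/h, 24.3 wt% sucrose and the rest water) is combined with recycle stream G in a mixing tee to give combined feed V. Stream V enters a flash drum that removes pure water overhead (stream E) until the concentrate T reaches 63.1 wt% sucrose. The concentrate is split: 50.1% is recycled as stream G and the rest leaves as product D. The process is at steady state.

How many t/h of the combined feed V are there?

Overall sucrose balance (none leaves overhead): sucrose in fresh feed = sucrose in product, i.e. 1220×0.243 = (1−0.501)·T·0.631.
T = 296.46/(0.631×0.499) = 941.53 t/h.
Recycle G = 0.501×941.53 = 471.71 t/h.
Combined feed V = 1220 + 471.71 = 1691.7 t/h.

1692 t/h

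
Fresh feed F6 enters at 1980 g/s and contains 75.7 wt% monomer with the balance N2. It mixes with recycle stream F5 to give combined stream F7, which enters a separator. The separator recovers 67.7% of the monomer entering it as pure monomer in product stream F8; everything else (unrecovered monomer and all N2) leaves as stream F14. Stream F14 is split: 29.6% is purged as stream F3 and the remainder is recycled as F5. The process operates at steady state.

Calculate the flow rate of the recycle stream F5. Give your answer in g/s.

N2 enters only via F6 and leaves only via the purge: 1980×0.243 = 0.296×(N2 in F14), and the separator passes all N2, so N2 in F7 = N2 in F14 = 1625.5 g/s.
monomer in F7: m_A = 1980×0.757 + (1−0.296)·(1−0.677)·m_A, so m_A = 1498.9/0.7726 = 1940 g/s.
F14 = (1−0.677)×1940 + 1625.5 = 2252.1 g/s.
Recycle F5 = (1−0.296)×2252.1 = 1585.5 g/s.

1585 g/s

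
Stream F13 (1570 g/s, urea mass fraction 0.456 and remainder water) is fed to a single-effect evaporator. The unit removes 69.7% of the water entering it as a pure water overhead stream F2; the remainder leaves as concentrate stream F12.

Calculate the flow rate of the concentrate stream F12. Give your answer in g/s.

974.7 g/s

water entering = 1570×0.544 = 854.08 g/s; overhead removed = 0.697×854.08 = 595.29 g/s.
Concentrate = 1570 − 595.29 = 974.71 g/s.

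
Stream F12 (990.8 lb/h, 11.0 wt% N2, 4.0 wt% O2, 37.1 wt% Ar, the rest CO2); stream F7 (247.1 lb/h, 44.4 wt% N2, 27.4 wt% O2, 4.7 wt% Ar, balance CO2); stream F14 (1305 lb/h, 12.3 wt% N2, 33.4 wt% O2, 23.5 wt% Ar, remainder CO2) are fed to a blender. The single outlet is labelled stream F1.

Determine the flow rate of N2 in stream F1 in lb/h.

379.2 lb/h

N2 out = N2 in = 990.8×0.110 + 247.1×0.444 + 1305×0.123 = 379.22 lb/h.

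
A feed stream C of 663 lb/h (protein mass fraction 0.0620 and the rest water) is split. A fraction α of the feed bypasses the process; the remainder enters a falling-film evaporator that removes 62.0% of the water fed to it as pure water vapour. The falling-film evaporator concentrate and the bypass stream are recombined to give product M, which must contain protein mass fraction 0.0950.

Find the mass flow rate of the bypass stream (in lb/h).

All 663×0.062 = 41.106 lb/h of protein reaches M, so M = 41.106/0.095 = 432.69 lb/h and vapour = 230.31 lb/h.
The evaporator receives (1−α)·663 of feed at 0.938 water and removes 0.620 of that water:
0.620×0.938×(1−α)×663 = 230.31
(1−α) = 230.31/385.57 = 0.5973;  α = 0.4027.
Bypass flow = 0.4027×663 = 266.99 lb/h.

267 lb/h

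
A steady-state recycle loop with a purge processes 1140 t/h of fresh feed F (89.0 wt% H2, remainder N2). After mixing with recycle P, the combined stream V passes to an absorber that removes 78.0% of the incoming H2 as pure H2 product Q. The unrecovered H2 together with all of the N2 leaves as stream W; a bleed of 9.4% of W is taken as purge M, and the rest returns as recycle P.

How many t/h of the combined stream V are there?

N2 enters only via F and leaves only via the purge: 1140×0.110 = 0.094×(N2 in W), and the absorber passes all N2, so N2 in V = N2 in W = 1334 t/h.
H2 in V: m_A = 1140×0.890 + (1−0.094)·(1−0.780)·m_A, so m_A = 1014.6/0.8007 = 1267.2 t/h.
V = 1267.2 + 1334 = 2601.2 t/h.

2601 t/h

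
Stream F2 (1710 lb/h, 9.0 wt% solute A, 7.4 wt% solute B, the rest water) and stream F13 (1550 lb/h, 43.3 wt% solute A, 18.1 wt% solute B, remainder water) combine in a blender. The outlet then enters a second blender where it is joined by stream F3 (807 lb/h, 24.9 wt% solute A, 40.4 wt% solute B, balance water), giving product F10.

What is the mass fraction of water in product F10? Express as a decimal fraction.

0.567

Overall, product flow = 4067 lb/h.
water in = 1710×0.836 + 1550×0.386 + 807×0.347 = 2307.9 lb/h.
water fraction in F10 = 0.567.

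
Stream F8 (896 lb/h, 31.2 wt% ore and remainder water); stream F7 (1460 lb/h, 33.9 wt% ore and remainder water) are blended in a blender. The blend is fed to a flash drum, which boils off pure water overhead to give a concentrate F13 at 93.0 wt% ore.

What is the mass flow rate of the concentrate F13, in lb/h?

832.8 lb/h

ore entering = 896×0.312 + 1460×0.339 = 774.49 lb/h.
All ore reports to F13, so F13 = 774.49/0.930 = 832.79 lb/h.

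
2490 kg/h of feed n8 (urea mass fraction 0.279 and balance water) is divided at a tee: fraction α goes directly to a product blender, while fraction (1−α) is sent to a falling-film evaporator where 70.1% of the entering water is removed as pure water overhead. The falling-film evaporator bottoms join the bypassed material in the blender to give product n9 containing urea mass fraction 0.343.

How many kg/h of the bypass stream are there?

All 2490×0.279 = 694.71 kg/h of urea reaches n9, so n9 = 694.71/0.343 = 2025.4 kg/h and vapour = 464.61 kg/h.
The evaporator receives (1−α)·2490 of feed at 0.721 water and removes 0.701 of that water:
0.701×0.721×(1−α)×2490 = 464.61
(1−α) = 464.61/1258.5 = 0.3692;  α = 0.6308.
Bypass flow = 0.6308×2490 = 1570.8 kg/h.

1571 kg/h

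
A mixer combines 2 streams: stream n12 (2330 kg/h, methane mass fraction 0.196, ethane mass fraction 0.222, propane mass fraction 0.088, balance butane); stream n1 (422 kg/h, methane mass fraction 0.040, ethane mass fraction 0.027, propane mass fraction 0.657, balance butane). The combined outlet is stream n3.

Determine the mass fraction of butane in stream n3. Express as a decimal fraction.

0.461

Total flow out = 2330 + 422 = 2752 kg/h.
butane in = 2330×0.494 + 422×0.276 = 1267.5 kg/h.
butane mass fraction in n3 = 1267.5/2752 = 0.461.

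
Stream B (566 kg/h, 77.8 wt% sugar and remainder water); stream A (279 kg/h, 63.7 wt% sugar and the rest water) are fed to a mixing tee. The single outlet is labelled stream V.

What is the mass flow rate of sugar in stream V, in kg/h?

sugar out = sugar in = 566×0.778 + 279×0.637 = 618.07 kg/h.

618.1 kg/h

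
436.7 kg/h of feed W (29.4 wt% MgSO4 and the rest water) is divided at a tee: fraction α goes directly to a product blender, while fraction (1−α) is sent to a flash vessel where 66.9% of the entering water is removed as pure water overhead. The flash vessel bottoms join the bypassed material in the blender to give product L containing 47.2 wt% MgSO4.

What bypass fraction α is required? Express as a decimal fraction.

0.202

All 436.7×0.294 = 128.39 kg/h of MgSO4 reaches L, so L = 128.39/0.472 = 272.01 kg/h and vapour = 164.69 kg/h.
The evaporator receives (1−α)·436.7 of feed at 0.706 water and removes 0.669 of that water:
0.669×0.706×(1−α)×436.7 = 164.69
(1−α) = 164.69/206.26 = 0.7984;  α = 0.2016.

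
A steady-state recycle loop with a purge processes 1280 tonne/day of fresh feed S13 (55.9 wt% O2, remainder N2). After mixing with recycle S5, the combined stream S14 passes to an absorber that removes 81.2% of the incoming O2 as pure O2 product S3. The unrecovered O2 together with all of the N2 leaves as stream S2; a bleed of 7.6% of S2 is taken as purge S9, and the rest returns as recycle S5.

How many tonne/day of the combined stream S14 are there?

N2 enters only via S13 and leaves only via the purge: 1280×0.441 = 0.076×(N2 in S2), and the absorber passes all N2, so N2 in S14 = N2 in S2 = 7427.4 tonne/day.
O2 in S14: m_A = 1280×0.559 + (1−0.076)·(1−0.812)·m_A, so m_A = 715.52/0.8263 = 865.95 tonne/day.
S14 = 865.95 + 7427.4 = 8293.3 tonne/day.

8293 tonne/day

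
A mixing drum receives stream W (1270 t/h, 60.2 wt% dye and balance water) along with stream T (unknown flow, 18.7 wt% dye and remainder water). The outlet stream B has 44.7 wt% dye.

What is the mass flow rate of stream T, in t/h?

Let T be the unknown flow. Total out = 1270 + T.
dye balance: 764.54 + 0.187·T = 0.447·(1270 + T)
(0.187 − 0.447)·T = 0.447×1270 − 764.54 = -196.85
T = -196.85 / -0.260 = 757.12 t/h

757.1 t/h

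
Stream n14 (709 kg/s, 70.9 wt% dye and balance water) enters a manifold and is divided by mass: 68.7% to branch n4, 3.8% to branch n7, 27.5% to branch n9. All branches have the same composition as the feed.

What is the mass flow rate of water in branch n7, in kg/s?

Branch n7 total = 0.038×709 = 26.942 kg/s.
water in n7 = 0.291×26.942 = 7.8401 kg/s.

7.84 kg/s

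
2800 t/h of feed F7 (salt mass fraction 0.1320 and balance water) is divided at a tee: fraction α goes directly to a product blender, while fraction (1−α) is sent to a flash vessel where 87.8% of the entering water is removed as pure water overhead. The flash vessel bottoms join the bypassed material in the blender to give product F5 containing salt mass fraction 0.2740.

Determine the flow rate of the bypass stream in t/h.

All 2800×0.132 = 369.6 t/h of salt reaches F5, so F5 = 369.6/0.274 = 1348.9 t/h and vapour = 1451.1 t/h.
The evaporator receives (1−α)·2800 of feed at 0.868 water and removes 0.878 of that water:
0.878×0.868×(1−α)×2800 = 1451.1
(1−α) = 1451.1/2133.9 = 0.6800;  α = 0.3200.
Bypass flow = 0.3200×2800 = 895.94 t/h.

895.9 t/h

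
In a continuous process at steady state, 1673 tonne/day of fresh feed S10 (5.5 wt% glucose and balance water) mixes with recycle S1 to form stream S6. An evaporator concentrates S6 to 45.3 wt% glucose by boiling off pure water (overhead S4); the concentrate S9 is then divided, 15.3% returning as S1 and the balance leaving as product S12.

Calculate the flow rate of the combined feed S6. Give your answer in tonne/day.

Overall glucose balance (none leaves overhead): glucose in fresh feed = glucose in product, i.e. 1673×0.055 = (1−0.153)·S9·0.453.
S9 = 92.015/(0.453×0.847) = 239.82 tonne/day.
Recycle S1 = 0.153×239.82 = 36.692 tonne/day.
Combined feed S6 = 1673 + 36.692 = 1709.7 tonne/day.

1710 tonne/day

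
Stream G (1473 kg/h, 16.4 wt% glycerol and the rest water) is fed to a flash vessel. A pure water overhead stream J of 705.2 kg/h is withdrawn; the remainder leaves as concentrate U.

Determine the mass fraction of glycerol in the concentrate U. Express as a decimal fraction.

0.3146

glycerol is not removed: 1473×0.164 = 241.57 kg/h of glycerol enters U.
Concentrate = 1473 − 705.2 = 767.8 kg/h.
Mass fraction = 241.57/767.8 = 0.3146.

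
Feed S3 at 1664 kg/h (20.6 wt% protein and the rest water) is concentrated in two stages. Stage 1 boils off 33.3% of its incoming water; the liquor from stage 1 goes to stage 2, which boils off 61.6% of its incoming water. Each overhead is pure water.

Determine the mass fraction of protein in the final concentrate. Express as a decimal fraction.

water in feed = 1664×0.794 = 1321.2 kg/h.
After stage 1: water left = (1−0.333)×1321.2 = 881.25; stream total = 1224 kg/h.
After stage 2: water left = (1−0.616)×881.25 = 338.4; final concentrate = 681.18 kg/h.
protein fraction = 342.78/681.18 = 0.503.

0.503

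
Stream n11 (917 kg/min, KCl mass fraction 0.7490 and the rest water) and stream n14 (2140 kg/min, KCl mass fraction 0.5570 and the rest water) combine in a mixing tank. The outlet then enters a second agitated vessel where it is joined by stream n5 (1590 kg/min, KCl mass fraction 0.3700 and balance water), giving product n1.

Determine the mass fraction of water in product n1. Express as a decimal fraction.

Overall, product flow = 4647 kg/min.
water in = 917×0.251 + 2140×0.443 + 1590×0.630 = 2179.9 kg/min.
water fraction in n1 = 0.4691.

0.4691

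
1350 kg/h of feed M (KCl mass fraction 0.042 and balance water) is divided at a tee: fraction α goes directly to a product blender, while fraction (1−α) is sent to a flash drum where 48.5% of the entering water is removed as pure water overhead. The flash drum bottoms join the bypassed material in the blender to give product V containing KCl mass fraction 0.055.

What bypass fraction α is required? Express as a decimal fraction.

0.491

All 1350×0.042 = 56.7 kg/h of KCl reaches V, so V = 56.7/0.055 = 1030.9 kg/h and vapour = 319.09 kg/h.
The evaporator receives (1−α)·1350 of feed at 0.958 water and removes 0.485 of that water:
0.485×0.958×(1−α)×1350 = 319.09
(1−α) = 319.09/627.25 = 0.5087;  α = 0.4913.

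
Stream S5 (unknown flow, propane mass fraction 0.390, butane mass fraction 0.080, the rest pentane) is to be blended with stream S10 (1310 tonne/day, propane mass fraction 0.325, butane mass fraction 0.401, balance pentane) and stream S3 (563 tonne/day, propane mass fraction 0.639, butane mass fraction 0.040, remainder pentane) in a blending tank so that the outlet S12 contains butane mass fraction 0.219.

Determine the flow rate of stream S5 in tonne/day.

Let S5 be the unknown flow. Total out = 1873 + S5.
butane balance: 547.83 + 0.080·S5 = 0.219·(1873 + S5)
(0.080 − 0.219)·S5 = 0.219×1873 − 547.83 = -137.64
S5 = -137.64 / -0.139 = 990.24 tonne/day

990.2 tonne/day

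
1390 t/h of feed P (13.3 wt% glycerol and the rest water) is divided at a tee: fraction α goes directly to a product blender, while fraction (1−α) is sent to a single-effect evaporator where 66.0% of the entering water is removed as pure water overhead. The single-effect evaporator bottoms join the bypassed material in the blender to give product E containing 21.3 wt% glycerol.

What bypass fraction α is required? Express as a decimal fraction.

0.344

All 1390×0.133 = 184.87 t/h of glycerol reaches E, so E = 184.87/0.213 = 867.93 t/h and vapour = 522.07 t/h.
The evaporator receives (1−α)·1390 of feed at 0.867 water and removes 0.660 of that water:
0.660×0.867×(1−α)×1390 = 522.07
(1−α) = 522.07/795.39 = 0.6564;  α = 0.3436.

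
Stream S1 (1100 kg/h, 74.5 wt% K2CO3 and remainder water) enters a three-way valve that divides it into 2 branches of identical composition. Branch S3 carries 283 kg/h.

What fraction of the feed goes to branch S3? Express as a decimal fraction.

0.257

Fraction to S3 = 283/1100 = 0.2573.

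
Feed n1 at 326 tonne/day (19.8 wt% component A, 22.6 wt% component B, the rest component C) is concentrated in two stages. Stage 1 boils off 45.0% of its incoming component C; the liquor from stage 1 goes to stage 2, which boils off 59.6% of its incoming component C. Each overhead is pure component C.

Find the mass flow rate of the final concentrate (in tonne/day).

179.9 tonne/day

component C in feed = 326×0.576 = 187.78 tonne/day.
After stage 1: component C left = (1−0.450)×187.78 = 103.28; stream total = 241.5 tonne/day.
After stage 2: component C left = (1−0.596)×103.28 = 41.724; final concentrate = 179.95 tonne/day.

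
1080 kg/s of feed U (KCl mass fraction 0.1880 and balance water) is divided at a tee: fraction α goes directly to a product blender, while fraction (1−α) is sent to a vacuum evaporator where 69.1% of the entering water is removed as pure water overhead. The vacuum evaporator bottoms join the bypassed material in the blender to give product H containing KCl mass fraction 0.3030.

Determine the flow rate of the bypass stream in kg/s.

All 1080×0.188 = 203.04 kg/s of KCl reaches H, so H = 203.04/0.303 = 670.1 kg/s and vapour = 409.9 kg/s.
The evaporator receives (1−α)·1080 of feed at 0.812 water and removes 0.691 of that water:
0.691×0.812×(1−α)×1080 = 409.9
(1−α) = 409.9/605.98 = 0.6764;  α = 0.3236.
Bypass flow = 0.3236×1080 = 349.46 kg/s.

349.5 kg/s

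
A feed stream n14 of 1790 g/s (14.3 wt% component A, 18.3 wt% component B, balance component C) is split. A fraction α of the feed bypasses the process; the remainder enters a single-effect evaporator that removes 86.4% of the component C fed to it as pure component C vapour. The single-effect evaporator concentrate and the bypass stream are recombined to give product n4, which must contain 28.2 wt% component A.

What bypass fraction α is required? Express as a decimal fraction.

0.154

All 1790×0.143 = 255.97 g/s of component A reaches n4, so n4 = 255.97/0.282 = 907.7 g/s and vapour = 882.3 g/s.
The evaporator receives (1−α)·1790 of feed at 0.674 component C and removes 0.864 of that component C:
0.864×0.674×(1−α)×1790 = 882.3
(1−α) = 882.3/1042.4 = 0.8464;  α = 0.1536.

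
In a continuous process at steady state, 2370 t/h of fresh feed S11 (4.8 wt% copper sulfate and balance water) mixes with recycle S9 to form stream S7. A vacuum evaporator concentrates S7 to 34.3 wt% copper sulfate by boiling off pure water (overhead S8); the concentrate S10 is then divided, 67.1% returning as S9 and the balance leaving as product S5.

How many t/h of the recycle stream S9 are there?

Overall copper sulfate balance (none leaves overhead): copper sulfate in fresh feed = copper sulfate in product, i.e. 2370×0.048 = (1−0.671)·S10·0.343.
S10 = 113.76/(0.343×0.329) = 1008.1 t/h.
Recycle S9 = 0.671×1008.1 = 676.43 t/h.

676.4 t/h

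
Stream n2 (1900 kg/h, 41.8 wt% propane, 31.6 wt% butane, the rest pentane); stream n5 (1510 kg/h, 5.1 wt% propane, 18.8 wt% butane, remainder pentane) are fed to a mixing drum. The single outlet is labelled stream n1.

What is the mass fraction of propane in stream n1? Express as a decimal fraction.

Total flow out = 1900 + 1510 = 3410 kg/h.
propane in = 1900×0.418 + 1510×0.051 = 871.21 kg/h.
propane mass fraction in n1 = 871.21/3410 = 0.2555.

0.2555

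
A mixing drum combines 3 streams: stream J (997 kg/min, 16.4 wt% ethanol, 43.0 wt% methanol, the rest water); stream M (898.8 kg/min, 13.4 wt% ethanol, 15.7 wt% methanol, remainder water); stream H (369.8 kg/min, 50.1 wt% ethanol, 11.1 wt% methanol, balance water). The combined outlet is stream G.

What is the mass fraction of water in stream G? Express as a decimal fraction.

Total flow out = 997 + 898.8 + 369.8 = 2265.6 kg/min.
water in = 997×0.406 + 898.8×0.709 + 369.8×0.388 = 1185.5 kg/min.
water mass fraction in G = 1185.5/2265.6 = 0.5233.

0.5233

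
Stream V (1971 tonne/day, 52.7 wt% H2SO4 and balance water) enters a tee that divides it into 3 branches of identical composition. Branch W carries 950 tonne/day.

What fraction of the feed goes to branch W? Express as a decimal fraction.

Fraction to W = 950/1971 = 0.4820.

0.482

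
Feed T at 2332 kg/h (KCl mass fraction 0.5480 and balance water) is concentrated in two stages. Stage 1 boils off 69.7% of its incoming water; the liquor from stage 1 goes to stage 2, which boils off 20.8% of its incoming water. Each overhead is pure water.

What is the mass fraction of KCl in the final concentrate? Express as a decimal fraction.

water in feed = 2332×0.452 = 1054.1 kg/h.
After stage 1: water left = (1−0.697)×1054.1 = 319.38; stream total = 1597.3 kg/h.
After stage 2: water left = (1−0.208)×319.38 = 252.95; final concentrate = 1530.9 kg/h.
KCl fraction = 1277.9/1530.9 = 0.8348.

0.8348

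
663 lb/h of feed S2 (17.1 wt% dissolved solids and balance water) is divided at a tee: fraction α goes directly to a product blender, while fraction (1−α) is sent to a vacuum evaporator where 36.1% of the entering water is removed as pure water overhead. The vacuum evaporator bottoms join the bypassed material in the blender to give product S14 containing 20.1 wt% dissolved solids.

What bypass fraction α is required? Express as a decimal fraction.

0.501

All 663×0.171 = 113.37 lb/h of dissolved solids reaches S14, so S14 = 113.37/0.201 = 564.04 lb/h and vapour = 98.955 lb/h.
The evaporator receives (1−α)·663 of feed at 0.829 water and removes 0.361 of that water:
0.361×0.829×(1−α)×663 = 98.955
(1−α) = 98.955/198.42 = 0.4987;  α = 0.5013.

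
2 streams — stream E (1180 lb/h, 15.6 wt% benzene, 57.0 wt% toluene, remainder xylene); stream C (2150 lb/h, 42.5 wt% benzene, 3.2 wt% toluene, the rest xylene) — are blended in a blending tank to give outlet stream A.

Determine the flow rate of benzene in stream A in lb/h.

benzene out = benzene in = 1180×0.156 + 2150×0.425 = 1097.8 lb/h.

1098 lb/h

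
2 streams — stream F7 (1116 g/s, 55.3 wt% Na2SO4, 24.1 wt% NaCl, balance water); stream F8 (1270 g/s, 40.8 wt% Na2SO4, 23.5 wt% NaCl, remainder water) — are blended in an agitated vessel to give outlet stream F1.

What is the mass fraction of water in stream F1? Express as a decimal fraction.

0.286

Total flow out = 1116 + 1270 = 2386 g/s.
water in = 1116×0.206 + 1270×0.357 = 683.29 g/s.
water mass fraction in F1 = 683.29/2386 = 0.286.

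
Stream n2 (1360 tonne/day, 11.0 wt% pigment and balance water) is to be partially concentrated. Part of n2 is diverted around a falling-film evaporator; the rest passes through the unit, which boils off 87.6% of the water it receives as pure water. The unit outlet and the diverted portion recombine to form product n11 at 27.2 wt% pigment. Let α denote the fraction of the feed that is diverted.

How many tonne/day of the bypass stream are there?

All 1360×0.110 = 149.6 tonne/day of pigment reaches n11, so n11 = 149.6/0.272 = 550 tonne/day and vapour = 810 tonne/day.
The evaporator receives (1−α)·1360 of feed at 0.890 water and removes 0.876 of that water:
0.876×0.890×(1−α)×1360 = 810
(1−α) = 810/1060.3 = 0.7639;  α = 0.2361.
Bypass flow = 0.2361×1360 = 321.06 tonne/day.

321.1 tonne/day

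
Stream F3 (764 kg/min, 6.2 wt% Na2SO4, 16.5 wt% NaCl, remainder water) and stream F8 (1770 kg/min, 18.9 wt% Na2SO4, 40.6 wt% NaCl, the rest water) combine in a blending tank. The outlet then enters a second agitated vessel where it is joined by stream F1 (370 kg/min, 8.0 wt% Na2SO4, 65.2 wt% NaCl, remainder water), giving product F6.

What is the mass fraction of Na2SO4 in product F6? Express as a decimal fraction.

0.142

Overall, product flow = 2904 kg/min.
Na2SO4 in = 764×0.062 + 1770×0.189 + 370×0.080 = 411.5 kg/min.
Na2SO4 fraction in F6 = 0.142.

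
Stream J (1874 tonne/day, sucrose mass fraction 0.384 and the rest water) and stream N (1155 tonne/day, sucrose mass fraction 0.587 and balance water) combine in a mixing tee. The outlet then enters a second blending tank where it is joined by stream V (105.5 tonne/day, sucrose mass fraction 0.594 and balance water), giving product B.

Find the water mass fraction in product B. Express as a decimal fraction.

0.534

Overall, product flow = 3134.5 tonne/day.
water in = 1874×0.616 + 1155×0.413 + 105.5×0.406 = 1674.2 tonne/day.
water fraction in B = 0.534.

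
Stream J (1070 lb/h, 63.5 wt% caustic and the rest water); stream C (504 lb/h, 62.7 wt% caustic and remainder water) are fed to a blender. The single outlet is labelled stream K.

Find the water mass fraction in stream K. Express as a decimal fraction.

0.3676

Total flow out = 1070 + 504 = 1574 lb/h.
water in = 1070×0.365 + 504×0.373 = 578.54 lb/h.
water mass fraction in K = 578.54/1574 = 0.3676.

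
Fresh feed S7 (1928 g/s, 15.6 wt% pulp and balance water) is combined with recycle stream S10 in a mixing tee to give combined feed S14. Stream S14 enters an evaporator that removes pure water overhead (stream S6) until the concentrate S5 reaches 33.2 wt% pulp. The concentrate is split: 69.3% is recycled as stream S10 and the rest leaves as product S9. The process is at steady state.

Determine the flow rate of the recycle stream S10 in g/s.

2045 g/s

Overall pulp balance (none leaves overhead): pulp in fresh feed = pulp in product, i.e. 1928×0.156 = (1−0.693)·S5·0.332.
S5 = 300.77/(0.332×0.307) = 2950.9 g/s.
Recycle S10 = 0.693×2950.9 = 2045 g/s.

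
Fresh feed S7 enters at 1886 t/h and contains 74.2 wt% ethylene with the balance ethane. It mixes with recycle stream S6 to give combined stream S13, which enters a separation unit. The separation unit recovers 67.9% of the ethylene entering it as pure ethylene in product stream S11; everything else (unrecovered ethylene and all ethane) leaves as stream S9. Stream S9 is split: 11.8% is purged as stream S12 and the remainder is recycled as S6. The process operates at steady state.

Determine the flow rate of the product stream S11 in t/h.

ethylene in S13: m_A = 1886×0.742 + (1−0.118)·(1−0.679)·m_A, so m_A = 1399.4/0.7169 = 1952.1 t/h.
Product S11 = 0.679×1952.1 = 1325.5 t/h.

1325 t/h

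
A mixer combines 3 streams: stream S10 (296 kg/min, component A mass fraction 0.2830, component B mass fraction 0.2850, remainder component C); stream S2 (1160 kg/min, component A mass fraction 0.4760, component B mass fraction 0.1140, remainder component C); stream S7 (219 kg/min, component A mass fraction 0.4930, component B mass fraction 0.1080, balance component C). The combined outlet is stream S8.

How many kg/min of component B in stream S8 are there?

240.3 kg/min

component B out = component B in = 296×0.285 + 1160×0.114 + 219×0.108 = 240.25 kg/min.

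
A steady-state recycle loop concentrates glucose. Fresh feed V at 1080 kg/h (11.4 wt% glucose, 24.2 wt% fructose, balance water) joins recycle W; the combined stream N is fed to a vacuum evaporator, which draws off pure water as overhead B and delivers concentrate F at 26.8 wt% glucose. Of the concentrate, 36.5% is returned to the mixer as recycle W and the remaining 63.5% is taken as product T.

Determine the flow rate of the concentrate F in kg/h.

723.5 kg/h

Overall glucose balance (none leaves overhead): glucose in fresh feed = glucose in product, i.e. 1080×0.114 = (1−0.365)·F·0.268.
F = 123.12/(0.268×0.635) = 723.47 kg/h.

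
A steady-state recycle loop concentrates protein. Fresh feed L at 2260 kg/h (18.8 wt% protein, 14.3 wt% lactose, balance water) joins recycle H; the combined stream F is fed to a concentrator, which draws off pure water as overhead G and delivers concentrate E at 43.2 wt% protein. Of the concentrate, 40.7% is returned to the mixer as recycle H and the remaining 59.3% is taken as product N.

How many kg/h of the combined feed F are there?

2935 kg/h

Overall protein balance (none leaves overhead): protein in fresh feed = protein in product, i.e. 2260×0.188 = (1−0.407)·E·0.432.
E = 424.88/(0.432×0.593) = 1658.5 kg/h.
Recycle H = 0.407×1658.5 = 675.03 kg/h.
Combined feed F = 2260 + 675.03 = 2935 kg/h.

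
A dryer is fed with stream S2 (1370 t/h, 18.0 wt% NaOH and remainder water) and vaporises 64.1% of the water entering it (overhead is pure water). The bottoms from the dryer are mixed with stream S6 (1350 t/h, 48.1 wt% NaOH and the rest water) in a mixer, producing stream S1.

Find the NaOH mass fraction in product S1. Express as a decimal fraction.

0.448

Vapour removed = 0.641×0.820×1370 = 720.1 t/h; concentrate = 649.9 t/h.
NaOH reaching the mixer = 246.6 (from concentrate) + 1350×0.481 = 895.95 t/h.
Product flow = 649.9 + 1350 = 1999.9 t/h; NaOH fraction = 0.448.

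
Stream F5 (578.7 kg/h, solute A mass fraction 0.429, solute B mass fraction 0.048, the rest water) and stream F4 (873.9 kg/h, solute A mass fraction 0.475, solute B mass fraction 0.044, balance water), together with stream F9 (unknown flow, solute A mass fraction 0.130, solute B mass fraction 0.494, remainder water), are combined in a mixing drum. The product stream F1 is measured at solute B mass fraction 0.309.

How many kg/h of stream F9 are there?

2068 kg/h

Let F9 be the unknown flow. Total out = 1452.6 + F9.
solute B balance: 66.229 + 0.494·F9 = 0.309·(1452.6 + F9)
(0.494 − 0.309)·F9 = 0.309×1452.6 − 66.229 = 382.62
F9 = 382.62 / 0.185 = 2068.2 kg/h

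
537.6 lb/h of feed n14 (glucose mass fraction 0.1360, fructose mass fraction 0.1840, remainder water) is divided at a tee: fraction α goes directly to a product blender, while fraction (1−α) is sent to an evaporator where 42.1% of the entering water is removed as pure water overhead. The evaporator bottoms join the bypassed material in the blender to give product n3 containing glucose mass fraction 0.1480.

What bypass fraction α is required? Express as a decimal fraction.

All 537.6×0.136 = 73.114 lb/h of glucose reaches n3, so n3 = 73.114/0.148 = 494.01 lb/h and vapour = 43.589 lb/h.
The evaporator receives (1−α)·537.6 of feed at 0.680 water and removes 0.421 of that water:
0.421×0.680×(1−α)×537.6 = 43.589
(1−α) = 43.589/153.9 = 0.2832;  α = 0.7168.

0.717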